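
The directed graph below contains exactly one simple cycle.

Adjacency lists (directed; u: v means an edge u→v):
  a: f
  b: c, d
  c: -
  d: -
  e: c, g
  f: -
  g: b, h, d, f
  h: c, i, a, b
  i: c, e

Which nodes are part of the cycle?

DFS with gray/black marking from i:
i gray
  c gray
  c black
  e gray
    e→c: c black — skip
    g gray
      b gray
        b→c: c black — skip
        d gray
        d black
      b black
      h gray
        h→c: c black — skip
        h→i: i is gray → back edge
Back edge closes the cycle i → e → g → h → i; its vertices are {e, g, h, i}.

e, g, h, i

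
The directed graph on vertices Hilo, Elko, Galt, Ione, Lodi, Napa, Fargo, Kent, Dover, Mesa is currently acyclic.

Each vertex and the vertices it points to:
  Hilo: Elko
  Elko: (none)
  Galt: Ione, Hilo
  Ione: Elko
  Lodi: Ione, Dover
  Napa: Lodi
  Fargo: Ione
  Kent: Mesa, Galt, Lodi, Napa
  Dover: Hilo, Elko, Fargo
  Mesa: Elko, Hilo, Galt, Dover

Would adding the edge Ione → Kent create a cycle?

Yes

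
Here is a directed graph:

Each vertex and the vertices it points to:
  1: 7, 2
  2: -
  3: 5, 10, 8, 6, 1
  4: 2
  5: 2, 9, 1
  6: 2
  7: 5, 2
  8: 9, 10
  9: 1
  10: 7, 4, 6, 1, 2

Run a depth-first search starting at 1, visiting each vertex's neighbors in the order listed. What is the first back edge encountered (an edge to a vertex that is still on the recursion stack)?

DFS from 1 (visiting each vertex's neighbors in the order listed); mark gray on enter, black on exit:
1 gray
  7 gray
    5 gray
      2 gray
      2 black
      9 gray
        9→1: 1 is gray → back edge
First back edge: 9 → 1.

9->1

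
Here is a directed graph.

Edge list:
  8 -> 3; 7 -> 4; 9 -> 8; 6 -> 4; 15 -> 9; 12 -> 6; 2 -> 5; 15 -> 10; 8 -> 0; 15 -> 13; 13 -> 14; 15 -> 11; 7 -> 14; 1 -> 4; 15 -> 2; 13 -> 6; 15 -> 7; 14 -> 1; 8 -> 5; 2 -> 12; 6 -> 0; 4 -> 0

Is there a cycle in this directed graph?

No

DFS with white/gray/black marking, starting from 6:
6 gray
  0 gray
  0 black
  4 gray
    4→0: 0 black — skip
  4 black
6 black
1 gray
  1→4: 4 black — skip
1 black
2 gray
  12 gray
    12→6: 6 black — skip
  12 black
  5 gray
  5 black
2 black
3 gray
3 black
7 gray
  14 gray
    14→1: 1 black — skip
  14 black
  7→4: 4 black — skip
7 black
8 gray
  8→3: 3 black — skip
  8→0: 0 black — skip
  8→5: 5 black — skip
8 black
9 gray
  9→8: 8 black — skip
9 black
10 gray
10 black
11 gray
11 black
13 gray
  13→6: 6 black — skip
  13→14: 14 black — skip
13 black
15 gray
  15→7: 7 black — skip
  15→10: 10 black — skip
  15→11: 11 black — skip
  15→2: 2 black — skip
  15→9: 9 black — skip
  15→13: 13 black — skip
15 black
Every edge goes to a white or black vertex — no back edge, so the graph is acyclic.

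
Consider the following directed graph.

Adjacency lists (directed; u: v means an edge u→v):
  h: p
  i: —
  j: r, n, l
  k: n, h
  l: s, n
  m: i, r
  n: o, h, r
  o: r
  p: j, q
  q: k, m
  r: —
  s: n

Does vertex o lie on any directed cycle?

No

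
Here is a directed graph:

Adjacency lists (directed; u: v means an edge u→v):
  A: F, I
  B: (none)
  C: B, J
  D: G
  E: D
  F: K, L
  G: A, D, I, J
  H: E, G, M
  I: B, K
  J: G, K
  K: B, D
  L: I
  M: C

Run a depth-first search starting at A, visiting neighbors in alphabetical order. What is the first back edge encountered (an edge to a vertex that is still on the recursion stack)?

G→A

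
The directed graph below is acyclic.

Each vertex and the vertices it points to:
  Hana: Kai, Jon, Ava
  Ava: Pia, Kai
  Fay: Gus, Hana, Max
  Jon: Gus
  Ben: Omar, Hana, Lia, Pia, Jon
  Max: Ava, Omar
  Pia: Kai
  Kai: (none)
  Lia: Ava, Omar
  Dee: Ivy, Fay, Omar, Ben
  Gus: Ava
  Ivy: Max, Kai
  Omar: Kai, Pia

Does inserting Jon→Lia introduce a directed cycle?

Adding Jon→Lia creates a cycle iff Lia can already reach Jon.
Explore from Lia: no path reaches Jon. The graph stays acyclic.

No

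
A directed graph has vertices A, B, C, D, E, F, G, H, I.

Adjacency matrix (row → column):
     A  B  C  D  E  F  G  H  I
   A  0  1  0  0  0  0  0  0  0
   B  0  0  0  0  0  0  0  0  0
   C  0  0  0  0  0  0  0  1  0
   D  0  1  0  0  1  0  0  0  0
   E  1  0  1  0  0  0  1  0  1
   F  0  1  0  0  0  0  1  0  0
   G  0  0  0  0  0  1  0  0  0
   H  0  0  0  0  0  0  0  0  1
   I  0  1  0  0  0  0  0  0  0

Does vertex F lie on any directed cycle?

Yes

F is on a cycle iff F can reach itself via ≥1 edge.
F → G → F — yes.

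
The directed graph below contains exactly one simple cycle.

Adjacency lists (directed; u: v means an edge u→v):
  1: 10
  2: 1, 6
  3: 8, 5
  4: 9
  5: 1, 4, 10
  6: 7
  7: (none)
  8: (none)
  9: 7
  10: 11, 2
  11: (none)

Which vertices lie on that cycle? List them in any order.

DFS with gray/black marking from 1:
1 gray
  10 gray
    11 gray
    11 black
    2 gray
      2→1: 1 is gray → back edge
Back edge closes the cycle 1 → 10 → 2 → 1; its vertices are {1, 2, 10}.

1, 2, 10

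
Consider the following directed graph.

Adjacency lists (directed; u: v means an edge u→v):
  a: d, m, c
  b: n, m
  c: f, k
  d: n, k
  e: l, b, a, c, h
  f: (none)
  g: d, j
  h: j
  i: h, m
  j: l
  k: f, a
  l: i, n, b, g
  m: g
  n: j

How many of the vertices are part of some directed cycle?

A vertex is on a directed cycle iff it belongs to a strongly connected component of size ≥ 2 (or has a self-loop).
The vertices on cycles are {a, b, c, d, g, h, i, j, k, l, m, n} — 12 in total.

12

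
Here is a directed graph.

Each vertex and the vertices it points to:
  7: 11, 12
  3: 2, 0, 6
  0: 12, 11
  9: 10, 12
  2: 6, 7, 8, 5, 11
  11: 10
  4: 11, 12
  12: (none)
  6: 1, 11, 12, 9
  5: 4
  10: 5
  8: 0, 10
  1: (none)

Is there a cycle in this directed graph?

DFS with white/gray/black marking, starting from 0:
0 gray
  12 gray
  12 black
  11 gray
    10 gray
      5 gray
        4 gray
          4→11: 11 is gray → back edge
Back edge found, so a cycle exists: 11 → 10 → 5 → 4 → 11.

Yes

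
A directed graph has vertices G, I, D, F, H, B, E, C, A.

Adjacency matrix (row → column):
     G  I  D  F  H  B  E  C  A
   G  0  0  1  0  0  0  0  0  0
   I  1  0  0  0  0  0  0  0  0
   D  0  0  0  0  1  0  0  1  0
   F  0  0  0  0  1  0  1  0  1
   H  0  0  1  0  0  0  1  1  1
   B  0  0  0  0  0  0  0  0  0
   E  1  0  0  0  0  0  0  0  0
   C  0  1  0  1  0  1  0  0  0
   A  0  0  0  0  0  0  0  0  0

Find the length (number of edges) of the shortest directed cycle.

2

For each vertex v, BFS finds the shortest path from v back to v.
The shortest such closed walk is H → D → H, length 2.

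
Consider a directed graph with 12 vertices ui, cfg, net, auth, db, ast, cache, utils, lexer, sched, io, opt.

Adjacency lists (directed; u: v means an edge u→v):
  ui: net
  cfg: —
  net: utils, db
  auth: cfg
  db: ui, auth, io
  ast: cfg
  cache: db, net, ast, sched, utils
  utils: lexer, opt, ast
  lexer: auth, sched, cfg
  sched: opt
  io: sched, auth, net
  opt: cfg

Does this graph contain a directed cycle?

DFS with white/gray/black marking, starting from opt:
opt gray
  cfg gray
  cfg black
opt black
ui gray
  net gray
    utils gray
      lexer gray
        auth gray
          auth→cfg: cfg black — skip
        auth black
        sched gray
          sched→opt: opt black — skip
        sched black
        lexer→cfg: cfg black — skip
      lexer black
      utils→opt: opt black — skip
      ast gray
        ast→cfg: cfg black — skip
      ast black
    utils black
    db gray
      db→ui: ui is gray → back edge
Back edge found, so a cycle exists: ui → net → db → ui.

Yes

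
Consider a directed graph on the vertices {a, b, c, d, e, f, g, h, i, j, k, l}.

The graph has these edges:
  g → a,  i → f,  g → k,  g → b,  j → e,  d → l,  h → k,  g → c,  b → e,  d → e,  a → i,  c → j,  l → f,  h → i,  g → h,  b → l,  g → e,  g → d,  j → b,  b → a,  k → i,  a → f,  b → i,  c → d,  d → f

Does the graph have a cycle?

No

DFS with white/gray/black marking, starting from b:
b gray
  i gray
    f gray
    f black
  i black
  e gray
  e black
  a gray
    a→f: f black — skip
    a→i: i black — skip
  a black
  l gray
    l→f: f black — skip
  l black
b black
c gray
  d gray
    d→e: e black — skip
    d→f: f black — skip
    d→l: l black — skip
  d black
  j gray
    j→b: b black — skip
    j→e: e black — skip
  j black
c black
g gray
  k gray
    k→i: i black — skip
  k black
  g→c: c black — skip
  g→b: b black — skip
  g→d: d black — skip
  g→a: a black — skip
  g→e: e black — skip
  h gray
    h→k: k black — skip
    h→i: i black — skip
  h black
g black
Every edge goes to a white or black vertex — no back edge, so the graph is acyclic.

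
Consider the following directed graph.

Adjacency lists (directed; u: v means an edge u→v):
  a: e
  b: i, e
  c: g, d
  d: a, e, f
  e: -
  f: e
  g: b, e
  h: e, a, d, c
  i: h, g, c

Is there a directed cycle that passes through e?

e lies on a cycle iff there is a path from e back to itself.
Exploring from e, it never reaches itself; equivalently, its strongly connected component is a singleton.

No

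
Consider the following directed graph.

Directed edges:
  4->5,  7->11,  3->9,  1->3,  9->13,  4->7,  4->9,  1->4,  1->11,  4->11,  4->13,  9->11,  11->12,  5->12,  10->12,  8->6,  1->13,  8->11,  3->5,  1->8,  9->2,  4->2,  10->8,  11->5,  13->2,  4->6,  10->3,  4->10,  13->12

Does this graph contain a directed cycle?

DFS with white/gray/black marking, starting from 3:
3 gray
  5 gray
    12 gray
    12 black
  5 black
  9 gray
    2 gray
    2 black
    11 gray
      11→12: 12 black — skip
      11→5: 5 black — skip
    11 black
    13 gray
      13→2: 2 black — skip
      13→12: 12 black — skip
    13 black
  9 black
3 black
8 gray
  8→11: 11 black — skip
  6 gray
  6 black
8 black
7 gray
  7→11: 11 black — skip
7 black
1 gray
  1→13: 13 black — skip
  4 gray
    4→7: 7 black — skip
    4→11: 11 black — skip
    4→2: 2 black — skip
    4→13: 13 black — skip
    4→5: 5 black — skip
    4→6: 6 black — skip
    4→9: 9 black — skip
    10 gray
      10→12: 12 black — skip
      10→3: 3 black — skip
      10→8: 8 black — skip
    10 black
  4 black
  1→8: 8 black — skip
  1→3: 3 black — skip
  1→11: 11 black — skip
1 black
Every edge goes to a white or black vertex — no back edge, so the graph is acyclic.

No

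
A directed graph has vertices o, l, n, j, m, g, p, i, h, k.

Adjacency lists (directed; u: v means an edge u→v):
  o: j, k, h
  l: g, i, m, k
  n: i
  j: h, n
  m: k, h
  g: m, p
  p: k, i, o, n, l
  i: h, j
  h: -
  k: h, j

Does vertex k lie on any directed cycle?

k lies on a cycle iff there is a path from k back to itself.
Exploring from k, it never reaches itself; equivalently, its strongly connected component is a singleton.

No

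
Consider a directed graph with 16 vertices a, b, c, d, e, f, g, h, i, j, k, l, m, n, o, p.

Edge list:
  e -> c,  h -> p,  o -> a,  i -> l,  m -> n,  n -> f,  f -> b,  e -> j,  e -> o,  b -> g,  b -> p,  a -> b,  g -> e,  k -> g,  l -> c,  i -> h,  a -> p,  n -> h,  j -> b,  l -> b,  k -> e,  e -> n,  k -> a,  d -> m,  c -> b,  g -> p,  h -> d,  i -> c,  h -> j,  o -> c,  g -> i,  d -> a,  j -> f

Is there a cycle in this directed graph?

DFS with white/gray/black marking, starting from d:
d gray
  m gray
    n gray
      f gray
        b gray
          p gray
          p black
          g gray
            g→p: p black — skip
            e gray
              j gray
                j→b: b is gray → back edge
Back edge found, so a cycle exists: b → g → e → j → b.

Yes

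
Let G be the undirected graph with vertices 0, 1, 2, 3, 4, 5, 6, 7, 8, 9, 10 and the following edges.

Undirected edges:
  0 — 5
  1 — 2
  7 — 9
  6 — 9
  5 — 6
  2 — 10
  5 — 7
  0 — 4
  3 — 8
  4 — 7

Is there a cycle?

Yes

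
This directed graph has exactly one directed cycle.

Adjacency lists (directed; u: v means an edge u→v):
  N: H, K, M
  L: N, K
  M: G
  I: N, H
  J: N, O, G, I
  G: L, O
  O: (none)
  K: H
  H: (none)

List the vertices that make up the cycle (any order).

G, L, M, N

DFS with gray/black marking from G:
G gray
  L gray
    N gray
      H gray
      H black
      K gray
        K→H: H black — skip
      K black
      M gray
        M→G: G is gray → back edge
Back edge closes the cycle G → L → N → M → G; its vertices are {G, L, M, N}.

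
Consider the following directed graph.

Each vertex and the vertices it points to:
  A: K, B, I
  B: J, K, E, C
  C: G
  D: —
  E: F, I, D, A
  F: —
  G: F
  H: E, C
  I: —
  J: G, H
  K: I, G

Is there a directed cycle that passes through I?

No

I lies on a cycle iff there is a path from I back to itself.
Exploring from I, it never reaches itself; equivalently, its strongly connected component is a singleton.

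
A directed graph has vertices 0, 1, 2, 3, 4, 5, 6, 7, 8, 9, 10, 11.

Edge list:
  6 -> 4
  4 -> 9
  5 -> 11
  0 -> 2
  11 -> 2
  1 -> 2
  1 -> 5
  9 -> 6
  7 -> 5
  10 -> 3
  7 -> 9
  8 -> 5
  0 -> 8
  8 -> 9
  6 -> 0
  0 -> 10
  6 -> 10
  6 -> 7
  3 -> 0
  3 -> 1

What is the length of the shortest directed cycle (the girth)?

3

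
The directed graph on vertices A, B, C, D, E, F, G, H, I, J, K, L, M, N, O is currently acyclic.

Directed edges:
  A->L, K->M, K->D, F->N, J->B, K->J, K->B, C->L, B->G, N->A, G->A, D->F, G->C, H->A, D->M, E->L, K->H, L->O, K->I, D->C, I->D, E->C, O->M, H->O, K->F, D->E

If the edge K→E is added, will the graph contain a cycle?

Adding K→E creates a cycle iff E can already reach K.
Explore from E: no path reaches K. The graph stays acyclic.

No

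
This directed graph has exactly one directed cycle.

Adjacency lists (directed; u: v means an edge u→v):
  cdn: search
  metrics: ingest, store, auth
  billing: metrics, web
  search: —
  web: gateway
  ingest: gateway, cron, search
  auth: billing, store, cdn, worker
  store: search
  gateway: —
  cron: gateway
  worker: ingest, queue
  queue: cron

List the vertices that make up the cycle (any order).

DFS with gray/black marking from auth:
auth gray
  billing gray
    metrics gray
      ingest gray
        gateway gray
        gateway black
        cron gray
          cron→gateway: gateway black — skip
        cron black
        search gray
        search black
      ingest black
      store gray
        store→search: search black — skip
      store black
      metrics→auth: auth is gray → back edge
Back edge closes the cycle auth → billing → metrics → auth; its vertices are {auth, billing, metrics}.

auth, billing, metrics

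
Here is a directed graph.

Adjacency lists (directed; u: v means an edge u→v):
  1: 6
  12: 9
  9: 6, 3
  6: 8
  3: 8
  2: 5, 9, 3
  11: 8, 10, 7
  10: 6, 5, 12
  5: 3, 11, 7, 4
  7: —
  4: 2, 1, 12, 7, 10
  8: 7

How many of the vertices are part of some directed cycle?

A vertex is on a directed cycle iff it belongs to a strongly connected component of size ≥ 2 (or has a self-loop).
The vertices on cycles are {2, 4, 5, 10, 11} — 5 in total.

5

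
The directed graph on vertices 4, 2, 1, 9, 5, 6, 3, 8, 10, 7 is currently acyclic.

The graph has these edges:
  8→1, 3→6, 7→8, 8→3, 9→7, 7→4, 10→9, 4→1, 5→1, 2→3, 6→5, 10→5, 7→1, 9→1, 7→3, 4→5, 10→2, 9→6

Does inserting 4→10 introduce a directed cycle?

Adding 4→10 creates a cycle iff 10 can already reach 4.
Path from 10: 10 → 9 → 7 → 4.
So 10 → … → 4 → 10 is a cycle.

Yes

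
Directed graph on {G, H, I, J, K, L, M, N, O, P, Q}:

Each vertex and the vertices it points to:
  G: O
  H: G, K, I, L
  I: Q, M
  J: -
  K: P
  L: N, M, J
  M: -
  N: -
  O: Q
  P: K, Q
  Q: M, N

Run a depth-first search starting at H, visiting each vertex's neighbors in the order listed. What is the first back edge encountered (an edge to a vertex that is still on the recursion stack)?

P->K

DFS from H (visiting each vertex's neighbors in the order listed); mark gray on enter, black on exit:
H gray
  G gray
    O gray
      Q gray
        M gray
        M black
        N gray
        N black
      Q black
    O black
  G black
  K gray
    P gray
      P→K: K is gray → back edge
First back edge: P → K.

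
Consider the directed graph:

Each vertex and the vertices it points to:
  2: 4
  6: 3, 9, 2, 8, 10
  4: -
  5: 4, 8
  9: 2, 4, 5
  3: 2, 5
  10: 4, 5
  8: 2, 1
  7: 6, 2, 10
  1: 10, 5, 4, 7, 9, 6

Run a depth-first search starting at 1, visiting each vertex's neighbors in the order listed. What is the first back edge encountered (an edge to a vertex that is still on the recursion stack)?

8->1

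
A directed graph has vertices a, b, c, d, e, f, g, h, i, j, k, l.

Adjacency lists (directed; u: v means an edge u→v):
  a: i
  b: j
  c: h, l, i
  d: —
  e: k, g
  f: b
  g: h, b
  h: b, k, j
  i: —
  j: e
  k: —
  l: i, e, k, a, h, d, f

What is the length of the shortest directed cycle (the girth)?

For each vertex v, BFS finds the shortest path from v back to v.
The shortest such closed walk is e → g → b → j → e, length 4.

4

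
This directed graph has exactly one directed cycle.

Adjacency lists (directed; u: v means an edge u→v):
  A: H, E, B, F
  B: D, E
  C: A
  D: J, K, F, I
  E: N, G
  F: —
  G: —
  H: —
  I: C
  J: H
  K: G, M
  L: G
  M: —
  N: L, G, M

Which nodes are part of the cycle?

DFS with gray/black marking from A:
A gray
  H gray
  H black
  E gray
    N gray
      L gray
        G gray
        G black
      L black
      N→G: G black — skip
      M gray
      M black
    N black
    E→G: G black — skip
  E black
  B gray
    D gray
      J gray
        J→H: H black — skip
      J black
      K gray
        K→G: G black — skip
        K→M: M black — skip
      K black
      F gray
      F black
      I gray
        C gray
          C→A: A is gray → back edge
Back edge closes the cycle A → B → D → I → C → A; its vertices are {A, B, C, D, I}.

A, B, C, D, I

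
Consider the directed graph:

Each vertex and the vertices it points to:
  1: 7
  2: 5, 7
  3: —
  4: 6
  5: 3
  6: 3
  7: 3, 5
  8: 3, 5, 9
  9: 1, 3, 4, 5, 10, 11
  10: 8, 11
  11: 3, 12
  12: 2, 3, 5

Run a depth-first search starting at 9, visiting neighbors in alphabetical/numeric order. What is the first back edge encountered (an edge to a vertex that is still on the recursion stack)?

8->9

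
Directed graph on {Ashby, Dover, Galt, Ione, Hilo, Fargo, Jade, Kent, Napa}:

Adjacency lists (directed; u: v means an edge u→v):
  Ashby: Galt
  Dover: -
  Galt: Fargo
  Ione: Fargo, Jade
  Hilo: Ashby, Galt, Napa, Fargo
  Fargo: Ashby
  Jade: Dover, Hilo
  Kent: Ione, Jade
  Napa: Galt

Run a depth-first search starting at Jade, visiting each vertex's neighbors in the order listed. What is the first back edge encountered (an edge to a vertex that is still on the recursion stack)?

Fargo->Ashby

DFS from Jade (visiting each vertex's neighbors in the order listed); mark gray on enter, black on exit:
Jade gray
  Dover gray
  Dover black
  Hilo gray
    Ashby gray
      Galt gray
        Fargo gray
          Fargo→Ashby: Ashby is gray → back edge
First back edge: Fargo → Ashby.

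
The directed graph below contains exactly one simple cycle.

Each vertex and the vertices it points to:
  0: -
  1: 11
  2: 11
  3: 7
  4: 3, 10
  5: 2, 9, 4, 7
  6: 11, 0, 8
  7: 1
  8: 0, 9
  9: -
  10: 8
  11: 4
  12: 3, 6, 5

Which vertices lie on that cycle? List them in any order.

1, 3, 4, 7, 11

DFS with gray/black marking from 4:
4 gray
  3 gray
    7 gray
      1 gray
        11 gray
          11→4: 4 is gray → back edge
Back edge closes the cycle 4 → 3 → 7 → 1 → 11 → 4; its vertices are {1, 3, 4, 7, 11}.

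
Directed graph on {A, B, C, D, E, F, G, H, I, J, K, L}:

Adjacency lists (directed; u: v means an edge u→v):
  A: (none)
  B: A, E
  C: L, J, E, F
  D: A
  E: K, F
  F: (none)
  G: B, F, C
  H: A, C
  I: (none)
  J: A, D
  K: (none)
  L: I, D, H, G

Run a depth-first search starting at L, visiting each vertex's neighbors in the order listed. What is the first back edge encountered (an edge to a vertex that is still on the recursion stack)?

DFS from L (visiting each vertex's neighbors in the order listed); mark gray on enter, black on exit:
L gray
  I gray
  I black
  D gray
    A gray
    A black
  D black
  H gray
    H→A: A black — skip
    C gray
      C→L: L is gray → back edge
First back edge: C → L.

C→L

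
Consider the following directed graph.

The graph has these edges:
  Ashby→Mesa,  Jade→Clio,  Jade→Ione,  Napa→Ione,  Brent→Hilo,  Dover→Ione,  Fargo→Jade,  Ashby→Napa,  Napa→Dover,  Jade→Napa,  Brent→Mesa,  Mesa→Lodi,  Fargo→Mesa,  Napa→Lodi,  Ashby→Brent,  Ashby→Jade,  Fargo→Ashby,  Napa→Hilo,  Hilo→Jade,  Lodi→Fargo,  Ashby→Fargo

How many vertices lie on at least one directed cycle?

A vertex is on a directed cycle iff it belongs to a strongly connected component of size ≥ 2 (or has a self-loop).
The vertices on cycles are {Hilo, Jade, Lodi, Mesa, Napa, Ashby, Brent, Fargo} — 8 in total.

8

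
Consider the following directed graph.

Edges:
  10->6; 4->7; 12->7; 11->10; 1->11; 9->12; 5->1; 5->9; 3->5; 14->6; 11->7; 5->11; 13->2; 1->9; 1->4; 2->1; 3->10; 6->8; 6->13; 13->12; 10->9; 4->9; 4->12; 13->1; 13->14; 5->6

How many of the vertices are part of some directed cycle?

A vertex is on a directed cycle iff it belongs to a strongly connected component of size ≥ 2 (or has a self-loop).
The vertices on cycles are {1, 2, 6, 10, 11, 13, 14} — 7 in total.

7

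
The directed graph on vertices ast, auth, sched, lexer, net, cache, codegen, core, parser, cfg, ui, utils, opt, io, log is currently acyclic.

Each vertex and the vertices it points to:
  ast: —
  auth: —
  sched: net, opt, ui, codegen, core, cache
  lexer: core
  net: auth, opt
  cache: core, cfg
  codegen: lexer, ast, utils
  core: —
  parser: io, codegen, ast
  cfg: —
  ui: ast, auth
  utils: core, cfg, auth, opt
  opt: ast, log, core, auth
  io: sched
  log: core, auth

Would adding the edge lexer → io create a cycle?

Yes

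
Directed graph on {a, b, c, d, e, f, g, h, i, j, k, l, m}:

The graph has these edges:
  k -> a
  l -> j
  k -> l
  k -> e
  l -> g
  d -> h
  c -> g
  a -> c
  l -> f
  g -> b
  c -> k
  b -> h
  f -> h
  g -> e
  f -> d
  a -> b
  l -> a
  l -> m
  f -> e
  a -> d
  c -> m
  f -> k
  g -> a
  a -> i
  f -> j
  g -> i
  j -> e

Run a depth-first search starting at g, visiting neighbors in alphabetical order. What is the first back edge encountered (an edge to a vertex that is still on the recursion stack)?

DFS from g (visiting neighbors in alphabetical order); mark gray on enter, black on exit:
g gray
  a gray
    b gray
      h gray
      h black
    b black
    c gray
      c→g: g is gray → back edge
First back edge: c → g.

c→g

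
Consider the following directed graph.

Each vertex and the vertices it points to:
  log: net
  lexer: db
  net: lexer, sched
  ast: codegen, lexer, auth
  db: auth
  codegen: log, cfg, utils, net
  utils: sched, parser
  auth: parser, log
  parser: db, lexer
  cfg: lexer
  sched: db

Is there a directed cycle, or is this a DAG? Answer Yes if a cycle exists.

Yes

DFS with white/gray/black marking, starting from utils:
utils gray
  sched gray
    db gray
      auth gray
        parser gray
          parser→db: db is gray → back edge
Back edge found, so a cycle exists: db → auth → parser → db.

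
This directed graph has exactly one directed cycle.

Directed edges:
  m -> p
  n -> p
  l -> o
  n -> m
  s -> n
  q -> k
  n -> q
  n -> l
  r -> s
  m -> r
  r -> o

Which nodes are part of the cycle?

DFS with gray/black marking from n:
n gray
  m gray
    p gray
    p black
    r gray
      o gray
      o black
      s gray
        s→n: n is gray → back edge
Back edge closes the cycle n → m → r → s → n; its vertices are {m, n, r, s}.

m, n, r, s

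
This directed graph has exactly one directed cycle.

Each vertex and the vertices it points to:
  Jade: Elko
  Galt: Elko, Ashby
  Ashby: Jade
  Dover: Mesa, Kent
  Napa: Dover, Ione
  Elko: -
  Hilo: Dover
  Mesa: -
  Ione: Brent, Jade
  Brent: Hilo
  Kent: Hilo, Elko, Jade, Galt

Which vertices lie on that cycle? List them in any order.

DFS with gray/black marking from Dover:
Dover gray
  Mesa gray
  Mesa black
  Kent gray
    Hilo gray
      Hilo→Dover: Dover is gray → back edge
Back edge closes the cycle Dover → Kent → Hilo → Dover; its vertices are {Hilo, Kent, Dover}.

Hilo, Kent, Dover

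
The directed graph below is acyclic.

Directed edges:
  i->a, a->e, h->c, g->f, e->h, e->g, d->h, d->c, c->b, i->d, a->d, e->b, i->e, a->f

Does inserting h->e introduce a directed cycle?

Yes

Adding h→e creates a cycle iff e can already reach h.
Path from e: e → h.
So e → … → h → e is a cycle.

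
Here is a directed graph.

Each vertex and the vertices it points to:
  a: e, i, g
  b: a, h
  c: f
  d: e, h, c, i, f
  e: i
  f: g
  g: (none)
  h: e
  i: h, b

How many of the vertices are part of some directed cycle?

5

A vertex is on a directed cycle iff it belongs to a strongly connected component of size ≥ 2 (or has a self-loop).
The vertices on cycles are {a, b, e, h, i} — 5 in total.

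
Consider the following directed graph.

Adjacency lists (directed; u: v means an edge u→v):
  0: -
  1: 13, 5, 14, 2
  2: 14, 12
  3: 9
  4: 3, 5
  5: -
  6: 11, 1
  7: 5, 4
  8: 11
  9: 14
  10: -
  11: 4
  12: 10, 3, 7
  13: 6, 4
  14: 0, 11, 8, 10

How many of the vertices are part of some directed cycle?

A vertex is on a directed cycle iff it belongs to a strongly connected component of size ≥ 2 (or has a self-loop).
The vertices on cycles are {1, 3, 4, 6, 8, 9, 11, 13, 14} — 9 in total.

9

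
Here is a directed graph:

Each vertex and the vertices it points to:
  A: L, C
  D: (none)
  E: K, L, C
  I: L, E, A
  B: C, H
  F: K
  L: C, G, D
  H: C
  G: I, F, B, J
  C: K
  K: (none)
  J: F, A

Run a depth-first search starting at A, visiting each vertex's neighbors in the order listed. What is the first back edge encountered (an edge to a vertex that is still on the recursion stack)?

I->L

DFS from A (visiting each vertex's neighbors in the order listed); mark gray on enter, black on exit:
A gray
  L gray
    C gray
      K gray
      K black
    C black
    G gray
      I gray
        I→L: L is gray → back edge
First back edge: I → L.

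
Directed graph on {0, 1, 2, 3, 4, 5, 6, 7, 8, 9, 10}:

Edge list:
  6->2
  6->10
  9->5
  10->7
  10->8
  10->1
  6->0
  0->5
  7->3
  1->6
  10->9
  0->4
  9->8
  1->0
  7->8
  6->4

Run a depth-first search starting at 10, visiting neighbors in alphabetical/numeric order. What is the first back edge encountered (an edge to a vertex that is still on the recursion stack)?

6→10

DFS from 10 (visiting neighbors in alphabetical/numeric order); mark gray on enter, black on exit:
10 gray
  1 gray
    0 gray
      4 gray
      4 black
      5 gray
      5 black
    0 black
    6 gray
      6→0: 0 black — skip
      2 gray
      2 black
      6→4: 4 black — skip
      6→10: 10 is gray → back edge
First back edge: 6 → 10.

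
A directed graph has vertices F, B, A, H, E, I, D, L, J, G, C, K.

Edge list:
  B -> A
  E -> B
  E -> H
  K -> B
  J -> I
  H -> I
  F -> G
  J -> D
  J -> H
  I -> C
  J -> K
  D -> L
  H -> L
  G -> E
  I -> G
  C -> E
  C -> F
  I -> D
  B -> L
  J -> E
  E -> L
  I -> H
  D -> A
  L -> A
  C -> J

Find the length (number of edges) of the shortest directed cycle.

2

For each vertex v, BFS finds the shortest path from v back to v.
The shortest such closed walk is H → I → H, length 2.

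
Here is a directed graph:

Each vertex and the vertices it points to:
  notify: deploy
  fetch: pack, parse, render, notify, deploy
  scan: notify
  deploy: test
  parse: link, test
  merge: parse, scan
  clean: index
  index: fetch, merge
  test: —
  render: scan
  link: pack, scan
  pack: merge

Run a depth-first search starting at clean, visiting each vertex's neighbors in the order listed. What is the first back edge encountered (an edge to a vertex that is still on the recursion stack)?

link→pack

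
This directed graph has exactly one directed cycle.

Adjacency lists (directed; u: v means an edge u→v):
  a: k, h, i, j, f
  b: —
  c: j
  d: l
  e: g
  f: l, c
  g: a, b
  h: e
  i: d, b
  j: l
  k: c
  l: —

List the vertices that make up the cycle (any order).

DFS with gray/black marking from a:
a gray
  k gray
    c gray
      j gray
        l gray
        l black
      j black
    c black
  k black
  h gray
    e gray
      g gray
        g→a: a is gray → back edge
Back edge closes the cycle a → h → e → g → a; its vertices are {a, e, g, h}.

a, e, g, h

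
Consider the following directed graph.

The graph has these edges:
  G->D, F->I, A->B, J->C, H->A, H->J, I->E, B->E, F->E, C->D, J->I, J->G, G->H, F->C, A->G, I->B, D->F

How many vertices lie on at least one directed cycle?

7

A vertex is on a directed cycle iff it belongs to a strongly connected component of size ≥ 2 (or has a self-loop).
The vertices on cycles are {A, C, D, F, G, H, J} — 7 in total.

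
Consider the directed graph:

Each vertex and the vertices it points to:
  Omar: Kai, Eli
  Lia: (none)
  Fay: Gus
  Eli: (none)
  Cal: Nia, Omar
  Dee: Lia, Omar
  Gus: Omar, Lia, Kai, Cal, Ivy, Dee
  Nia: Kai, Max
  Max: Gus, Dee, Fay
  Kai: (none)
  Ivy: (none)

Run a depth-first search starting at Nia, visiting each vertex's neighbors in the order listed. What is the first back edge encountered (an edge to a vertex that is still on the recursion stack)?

Cal->Nia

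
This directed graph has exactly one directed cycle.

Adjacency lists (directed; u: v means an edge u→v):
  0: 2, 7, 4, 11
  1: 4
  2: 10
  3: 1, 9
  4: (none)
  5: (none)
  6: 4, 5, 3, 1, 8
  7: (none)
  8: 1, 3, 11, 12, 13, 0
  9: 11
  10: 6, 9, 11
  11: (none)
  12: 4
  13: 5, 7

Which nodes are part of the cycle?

0, 2, 6, 8, 10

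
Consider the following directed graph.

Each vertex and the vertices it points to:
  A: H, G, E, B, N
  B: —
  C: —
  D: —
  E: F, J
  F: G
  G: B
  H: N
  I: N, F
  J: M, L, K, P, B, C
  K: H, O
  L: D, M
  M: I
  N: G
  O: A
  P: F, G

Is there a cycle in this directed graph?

DFS with white/gray/black marking, starting from I:
I gray
  N gray
    G gray
      B gray
      B black
    G black
  N black
  F gray
    F→G: G black — skip
  F black
I black
A gray
  H gray
    H→N: N black — skip
  H black
  A→G: G black — skip
  E gray
    E→F: F black — skip
    J gray
      M gray
        M→I: I black — skip
      M black
      L gray
        D gray
        D black
        L→M: M black — skip
      L black
      K gray
        K→H: H black — skip
        O gray
          O→A: A is gray → back edge
Back edge found, so a cycle exists: A → E → J → K → O → A.

Yes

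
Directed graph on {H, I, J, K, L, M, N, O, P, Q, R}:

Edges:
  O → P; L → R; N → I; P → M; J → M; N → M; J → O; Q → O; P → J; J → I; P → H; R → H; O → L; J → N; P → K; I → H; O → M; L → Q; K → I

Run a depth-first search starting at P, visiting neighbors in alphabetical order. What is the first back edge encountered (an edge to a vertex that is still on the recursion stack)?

DFS from P (visiting neighbors in alphabetical order); mark gray on enter, black on exit:
P gray
  H gray
  H black
  J gray
    I gray
      I→H: H black — skip
    I black
    M gray
    M black
    N gray
      N→I: I black — skip
      N→M: M black — skip
    N black
    O gray
      L gray
        Q gray
          Q→O: O is gray → back edge
First back edge: Q → O.

Q→O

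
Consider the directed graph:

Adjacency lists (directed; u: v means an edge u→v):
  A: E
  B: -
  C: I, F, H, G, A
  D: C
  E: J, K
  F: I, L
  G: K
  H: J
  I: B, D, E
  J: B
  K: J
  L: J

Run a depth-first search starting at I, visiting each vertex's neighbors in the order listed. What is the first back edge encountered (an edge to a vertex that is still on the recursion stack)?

DFS from I (visiting each vertex's neighbors in the order listed); mark gray on enter, black on exit:
I gray
  B gray
  B black
  D gray
    C gray
      C→I: I is gray → back edge
First back edge: C → I.

C->I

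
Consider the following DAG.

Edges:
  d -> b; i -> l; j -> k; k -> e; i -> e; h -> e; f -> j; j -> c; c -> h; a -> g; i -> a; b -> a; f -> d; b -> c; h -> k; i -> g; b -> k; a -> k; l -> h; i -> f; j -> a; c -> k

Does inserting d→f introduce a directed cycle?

Adding d→f creates a cycle iff f can already reach d.
Path from f: f → d.
So f → … → d → f is a cycle.

Yes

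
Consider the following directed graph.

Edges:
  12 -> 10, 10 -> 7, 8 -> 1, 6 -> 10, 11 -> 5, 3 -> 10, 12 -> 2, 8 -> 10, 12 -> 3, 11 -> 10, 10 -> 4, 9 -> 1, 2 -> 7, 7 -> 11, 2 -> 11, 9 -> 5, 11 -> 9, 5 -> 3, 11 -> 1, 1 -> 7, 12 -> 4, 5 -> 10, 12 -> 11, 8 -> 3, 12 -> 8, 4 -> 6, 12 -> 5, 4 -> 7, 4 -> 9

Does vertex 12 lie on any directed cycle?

No

12 lies on a cycle iff there is a path from 12 back to itself.
Exploring from 12, it never reaches itself; equivalently, its strongly connected component is a singleton.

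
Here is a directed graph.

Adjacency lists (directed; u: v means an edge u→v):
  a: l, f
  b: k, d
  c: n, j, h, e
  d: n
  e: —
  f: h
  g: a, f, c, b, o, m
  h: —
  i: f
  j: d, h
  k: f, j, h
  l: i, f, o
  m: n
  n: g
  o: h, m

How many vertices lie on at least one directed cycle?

A vertex is on a directed cycle iff it belongs to a strongly connected component of size ≥ 2 (or has a self-loop).
The vertices on cycles are {a, b, c, d, g, j, k, l, m, n, o} — 11 in total.

11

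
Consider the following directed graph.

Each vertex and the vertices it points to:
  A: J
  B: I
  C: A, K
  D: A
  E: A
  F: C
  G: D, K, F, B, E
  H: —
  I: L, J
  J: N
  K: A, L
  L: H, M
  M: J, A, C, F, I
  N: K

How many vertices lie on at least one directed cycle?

A vertex is on a directed cycle iff it belongs to a strongly connected component of size ≥ 2 (or has a self-loop).
The vertices on cycles are {A, C, F, I, J, K, L, M, N} — 9 in total.

9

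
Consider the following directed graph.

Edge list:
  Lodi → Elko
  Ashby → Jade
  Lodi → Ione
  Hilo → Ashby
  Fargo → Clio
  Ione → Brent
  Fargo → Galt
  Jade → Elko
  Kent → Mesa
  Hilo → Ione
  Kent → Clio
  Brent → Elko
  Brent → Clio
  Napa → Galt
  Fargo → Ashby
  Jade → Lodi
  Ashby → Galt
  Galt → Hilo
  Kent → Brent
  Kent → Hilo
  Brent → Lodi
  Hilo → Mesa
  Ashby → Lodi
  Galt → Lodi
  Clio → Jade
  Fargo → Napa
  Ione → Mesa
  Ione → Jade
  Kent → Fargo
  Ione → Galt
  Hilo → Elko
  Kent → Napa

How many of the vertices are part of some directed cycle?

8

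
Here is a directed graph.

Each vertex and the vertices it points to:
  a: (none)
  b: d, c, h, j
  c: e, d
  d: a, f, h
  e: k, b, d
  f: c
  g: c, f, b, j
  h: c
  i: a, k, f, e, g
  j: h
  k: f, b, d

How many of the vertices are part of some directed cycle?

8

A vertex is on a directed cycle iff it belongs to a strongly connected component of size ≥ 2 (or has a self-loop).
The vertices on cycles are {b, c, d, e, f, h, j, k} — 8 in total.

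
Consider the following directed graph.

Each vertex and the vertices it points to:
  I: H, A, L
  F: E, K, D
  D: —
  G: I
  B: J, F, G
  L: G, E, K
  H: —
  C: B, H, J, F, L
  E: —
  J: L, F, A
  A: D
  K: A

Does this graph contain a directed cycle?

Yes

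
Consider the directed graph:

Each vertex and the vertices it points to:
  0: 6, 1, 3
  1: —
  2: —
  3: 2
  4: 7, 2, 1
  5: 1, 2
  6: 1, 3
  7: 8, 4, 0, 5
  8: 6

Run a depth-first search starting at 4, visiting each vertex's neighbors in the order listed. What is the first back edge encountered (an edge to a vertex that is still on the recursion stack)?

7->4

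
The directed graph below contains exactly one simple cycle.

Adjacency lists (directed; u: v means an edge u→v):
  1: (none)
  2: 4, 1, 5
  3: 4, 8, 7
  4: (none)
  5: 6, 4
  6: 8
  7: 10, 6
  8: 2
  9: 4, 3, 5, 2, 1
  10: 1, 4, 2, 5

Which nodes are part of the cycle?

2, 5, 6, 8

DFS with gray/black marking from 8:
8 gray
  2 gray
    4 gray
    4 black
    1 gray
    1 black
    5 gray
      6 gray
        6→8: 8 is gray → back edge
Back edge closes the cycle 8 → 2 → 5 → 6 → 8; its vertices are {2, 5, 6, 8}.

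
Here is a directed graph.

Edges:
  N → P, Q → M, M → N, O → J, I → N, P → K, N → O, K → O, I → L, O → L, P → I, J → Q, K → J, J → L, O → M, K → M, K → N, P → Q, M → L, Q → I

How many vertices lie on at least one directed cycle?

A vertex is on a directed cycle iff it belongs to a strongly connected component of size ≥ 2 (or has a self-loop).
The vertices on cycles are {I, J, K, M, N, O, P, Q} — 8 in total.

8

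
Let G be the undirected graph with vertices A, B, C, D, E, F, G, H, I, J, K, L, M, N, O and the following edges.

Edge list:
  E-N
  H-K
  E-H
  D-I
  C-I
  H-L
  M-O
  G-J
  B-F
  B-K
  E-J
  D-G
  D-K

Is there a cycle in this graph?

Yes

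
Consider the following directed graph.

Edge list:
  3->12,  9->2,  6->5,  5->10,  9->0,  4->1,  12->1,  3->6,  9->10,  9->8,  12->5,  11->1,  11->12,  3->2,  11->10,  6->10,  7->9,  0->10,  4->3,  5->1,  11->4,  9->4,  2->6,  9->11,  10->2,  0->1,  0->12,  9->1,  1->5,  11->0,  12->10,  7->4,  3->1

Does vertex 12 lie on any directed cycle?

No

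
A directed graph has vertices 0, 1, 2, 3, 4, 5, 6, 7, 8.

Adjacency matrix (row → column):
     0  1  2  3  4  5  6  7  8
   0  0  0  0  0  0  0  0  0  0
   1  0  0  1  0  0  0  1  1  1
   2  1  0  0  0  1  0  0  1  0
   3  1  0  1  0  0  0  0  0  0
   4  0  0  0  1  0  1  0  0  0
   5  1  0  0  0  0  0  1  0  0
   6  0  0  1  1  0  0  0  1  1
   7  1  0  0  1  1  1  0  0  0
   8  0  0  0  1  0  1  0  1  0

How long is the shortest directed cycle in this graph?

3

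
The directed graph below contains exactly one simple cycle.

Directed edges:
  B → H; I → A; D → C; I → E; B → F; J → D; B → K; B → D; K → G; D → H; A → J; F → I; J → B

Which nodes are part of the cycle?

A, B, F, I, J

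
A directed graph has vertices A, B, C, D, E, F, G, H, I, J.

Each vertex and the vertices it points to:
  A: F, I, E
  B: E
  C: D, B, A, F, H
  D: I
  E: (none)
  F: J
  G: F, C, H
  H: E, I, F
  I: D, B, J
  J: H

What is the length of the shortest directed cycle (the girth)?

2

For each vertex v, BFS finds the shortest path from v back to v.
The shortest such closed walk is D → I → D, length 2.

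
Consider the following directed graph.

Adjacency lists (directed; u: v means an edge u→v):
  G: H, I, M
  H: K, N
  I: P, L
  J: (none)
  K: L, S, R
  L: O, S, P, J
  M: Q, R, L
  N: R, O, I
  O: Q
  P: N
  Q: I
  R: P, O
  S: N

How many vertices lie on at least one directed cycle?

8

A vertex is on a directed cycle iff it belongs to a strongly connected component of size ≥ 2 (or has a self-loop).
The vertices on cycles are {I, L, N, O, P, Q, R, S} — 8 in total.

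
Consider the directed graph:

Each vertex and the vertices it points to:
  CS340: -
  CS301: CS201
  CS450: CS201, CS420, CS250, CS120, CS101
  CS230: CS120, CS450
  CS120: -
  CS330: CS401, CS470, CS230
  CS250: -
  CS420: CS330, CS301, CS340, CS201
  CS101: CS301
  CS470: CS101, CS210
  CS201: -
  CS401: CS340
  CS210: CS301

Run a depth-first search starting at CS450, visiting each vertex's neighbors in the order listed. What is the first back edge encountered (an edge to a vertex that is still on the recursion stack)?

DFS from CS450 (visiting each vertex's neighbors in the order listed); mark gray on enter, black on exit:
CS450 gray
  CS201 gray
  CS201 black
  CS420 gray
    CS330 gray
      CS401 gray
        CS340 gray
        CS340 black
      CS401 black
      CS470 gray
        CS101 gray
          CS301 gray
            CS301→CS201: CS201 black — skip
          CS301 black
        CS101 black
        CS210 gray
          CS210→CS301: CS301 black — skip
        CS210 black
      CS470 black
      CS230 gray
        CS120 gray
        CS120 black
        CS230→CS450: CS450 is gray → back edge
First back edge: CS230 → CS450.

CS230→CS450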